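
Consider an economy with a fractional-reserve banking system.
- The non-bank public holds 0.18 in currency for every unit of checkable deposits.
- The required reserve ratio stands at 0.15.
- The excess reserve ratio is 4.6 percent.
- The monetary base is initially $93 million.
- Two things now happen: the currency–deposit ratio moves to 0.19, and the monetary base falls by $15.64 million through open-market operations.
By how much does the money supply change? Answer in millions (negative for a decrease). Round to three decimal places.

Before: m₁ = (1 + 0.18) / (0.15 + 0.046 + 0.18) ≈ 3.138298, MB₁ = 93, so M₁ = 3.138298 × 93 ≈ 291.8617 million.
After: m₂ = (1 + 0.19) / (0.15 + 0.046 + 0.19) ≈ 3.082902, MB₂ = 93 − 15.64 = 77.36, so M₂ = 3.082902 × 77.36 ≈ 238.4933 million.
ΔM = M₂ − M₁ = 238.4933 − 291.8617 = -53.3684 million.

-53.368 million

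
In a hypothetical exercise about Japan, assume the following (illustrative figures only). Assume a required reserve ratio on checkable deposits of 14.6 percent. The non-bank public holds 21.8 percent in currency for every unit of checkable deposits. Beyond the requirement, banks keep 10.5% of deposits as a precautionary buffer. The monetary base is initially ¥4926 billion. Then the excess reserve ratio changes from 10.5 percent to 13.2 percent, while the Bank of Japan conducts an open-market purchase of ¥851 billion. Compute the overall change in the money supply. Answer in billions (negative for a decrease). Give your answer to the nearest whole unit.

Before: m₁ = (1 + 0.218) / (0.146 + 0.105 + 0.218) ≈ 2.59701, MB₁ = 4926, so M₁ = 2.59701 × 4926 ≈ 12792.8713 billion.
After: m₂ = (1 + 0.218) / (0.146 + 0.132 + 0.218) ≈ 2.45565, MB₂ = 4926 + 851 = 5777, so M₂ = 2.45565 × 5777 ≈ 14186.29 billion.
ΔM = M₂ − M₁ = 14186.29 − 12792.8713 = 1393.4187 billion.

¥1393 billion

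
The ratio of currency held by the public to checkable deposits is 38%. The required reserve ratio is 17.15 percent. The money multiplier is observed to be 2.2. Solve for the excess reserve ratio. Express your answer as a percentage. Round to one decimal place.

Using m = 2.2. Since m = (1 + c)/(c + rr + e), the denominator satisfies c + rr + e = (1 + c)/m = (1 + 0.38) / 2.2 ≈ 0.627273.
With c = 0.38 and rr = 0.1715, the excess reserve ratio is 0.627273 − 0.38 − 0.1715 = 0.075773.

7.6%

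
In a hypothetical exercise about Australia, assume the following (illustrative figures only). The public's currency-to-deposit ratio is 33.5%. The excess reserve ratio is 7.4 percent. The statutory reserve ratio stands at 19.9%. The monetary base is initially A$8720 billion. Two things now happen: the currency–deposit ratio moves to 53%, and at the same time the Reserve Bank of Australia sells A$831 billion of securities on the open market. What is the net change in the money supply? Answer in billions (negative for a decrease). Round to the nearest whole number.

Before: m₁ = (1 + 0.335) / (0.199 + 0.074 + 0.335) ≈ 2.19572, MB₁ = 8720, so M₁ = 2.19572 × 8720 = 19146.6784 billion.
After: m₂ = (1 + 0.53) / (0.199 + 0.074 + 0.53) ≈ 1.90535, MB₂ = 8720 − 831 = 7889, so M₂ = 1.90535 × 7889 ≈ 15031.3062 billion.
ΔM = M₂ − M₁ = 15031.3062 − 19146.6784 = -4115.3722 billion.

-4115 billion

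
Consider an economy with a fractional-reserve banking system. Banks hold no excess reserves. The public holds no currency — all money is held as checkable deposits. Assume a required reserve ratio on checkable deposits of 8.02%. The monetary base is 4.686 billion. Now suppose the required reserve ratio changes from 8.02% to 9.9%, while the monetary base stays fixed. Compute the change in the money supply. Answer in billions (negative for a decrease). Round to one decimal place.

Initially m₁ = 1 / (0.0802) ≈ 12.4688, so M₁ = 12.4688 × 4.686 ≈ 58.4288 billion.
After the change m₂ = 1 / (0.099) ≈ 10.1010, so M₂ = 10.1010 × 4.686 ≈ 47.3333 billion.
ΔM = M₂ − M₁ = 47.3333 − 58.4288 = -11.0955 billion.

-11.1 billion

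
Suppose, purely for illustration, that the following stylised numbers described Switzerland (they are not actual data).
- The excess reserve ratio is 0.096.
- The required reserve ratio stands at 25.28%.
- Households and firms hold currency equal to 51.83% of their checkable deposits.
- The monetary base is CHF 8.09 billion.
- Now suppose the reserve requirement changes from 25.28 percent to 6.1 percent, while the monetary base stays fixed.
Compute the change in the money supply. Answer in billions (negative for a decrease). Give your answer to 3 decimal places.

Initially m₁ = (1 + 0.5183) / (0.2528 + 0.096 + 0.5183) ≈ 1.75101, so M₁ = 1.75101 × 8.09 ≈ 14.1657 billion.
After the change m₂ = (1 + 0.5183) / (0.061 + 0.096 + 0.5183) ≈ 2.24833, so M₂ = 2.24833 × 8.09 ≈ 18.189 billion.
ΔM = M₂ − M₁ = 18.189 − 14.1657 = 4.0233 billion.

CHF 4.023 billion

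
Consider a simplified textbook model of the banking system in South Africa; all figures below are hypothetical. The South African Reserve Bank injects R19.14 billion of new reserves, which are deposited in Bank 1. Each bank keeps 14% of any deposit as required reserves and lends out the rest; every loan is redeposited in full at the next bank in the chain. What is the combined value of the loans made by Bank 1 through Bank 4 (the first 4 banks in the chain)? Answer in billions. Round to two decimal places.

R53.26 billion

Bank i lends (1 − rr)^i of the original deposit: Bank 1 lends 19.14·0.8600 = 16.4604, Bank 2 lends 19.14·0.8600² ≈ 14.1559, and so on.
Summing a geometric series: total = 19.14·[0.8600·(1 − 0.8600^4) / (1 − 0.8600)] ≈ 53.2602 billion.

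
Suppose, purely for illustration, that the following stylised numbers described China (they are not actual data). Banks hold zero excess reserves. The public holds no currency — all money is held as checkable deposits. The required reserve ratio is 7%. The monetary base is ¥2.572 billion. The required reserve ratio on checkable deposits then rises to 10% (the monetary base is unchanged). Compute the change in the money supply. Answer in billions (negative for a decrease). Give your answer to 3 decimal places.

-11.023 billion

Initially m₁ = 1 / (0.07) ≈ 14.28571, so M₁ = 14.28571 × 2.572 ≈ 36.7428 billion.
After the change m₂ = 1 / (0.1) = 10, so M₂ = 10 × 2.572 = 25.72 billion.
ΔM = M₂ − M₁ = 25.72 − 36.7428 = -11.0228 billion.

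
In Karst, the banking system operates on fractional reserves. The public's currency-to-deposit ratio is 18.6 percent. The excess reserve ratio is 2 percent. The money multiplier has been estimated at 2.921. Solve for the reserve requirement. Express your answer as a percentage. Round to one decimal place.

Using m = 2.921. Since m = (1 + c)/(c + rr + e), the denominator satisfies c + rr + e = (1 + c)/m = (1 + 0.186) / 2.921 ≈ 0.406025.
With c = 0.186 and e = 0.02, the reserve requirement is 0.406025 − 0.186 − 0.02 = 0.200025.

20.0%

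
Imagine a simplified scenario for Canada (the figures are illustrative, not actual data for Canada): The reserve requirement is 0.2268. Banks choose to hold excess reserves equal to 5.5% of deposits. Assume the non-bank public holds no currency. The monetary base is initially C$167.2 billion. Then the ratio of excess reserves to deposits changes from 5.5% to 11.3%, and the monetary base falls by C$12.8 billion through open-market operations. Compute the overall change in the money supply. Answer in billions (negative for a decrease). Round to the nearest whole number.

Before: m₁ = 1 / (0.2268 + 0.055) ≈ 3.5486, MB₁ = 167.2, so M₁ = 3.5486 × 167.2 ≈ 593.3259 billion.
After: m₂ = 1 / (0.2268 + 0.113) ≈ 2.9429, MB₂ = 167.2 − 12.8 = 154.4, so M₂ = 2.9429 × 154.4 ≈ 454.3838 billion.
ΔM = M₂ − M₁ = 454.3838 − 593.3259 = -138.9421 billion.

-139 billion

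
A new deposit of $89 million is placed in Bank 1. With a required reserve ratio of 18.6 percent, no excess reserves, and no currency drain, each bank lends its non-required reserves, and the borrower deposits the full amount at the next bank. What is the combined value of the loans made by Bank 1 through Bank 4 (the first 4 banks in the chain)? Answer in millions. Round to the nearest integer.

Bank i lends (1 − rr)^i of the original deposit: Bank 1 lends 89·0.8140 = 72.4460, Bank 2 lends 89·0.8140² ≈ 58.9710, and so on.
Summing a geometric series: total = 89·[0.8140·(1 − 0.8140^4) / (1 − 0.8140)] ≈ 218.4935 million.

$218 million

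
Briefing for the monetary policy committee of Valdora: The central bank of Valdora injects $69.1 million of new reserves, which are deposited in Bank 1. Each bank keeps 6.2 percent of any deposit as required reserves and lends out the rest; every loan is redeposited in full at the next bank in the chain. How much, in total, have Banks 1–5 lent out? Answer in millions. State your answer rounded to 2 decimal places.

Bank i lends (1 − rr)^i of the original deposit: Bank 1 lends 69.1·0.9380 = 64.8158, Bank 2 lends 69.1·0.9380² ≈ 60.7972, and so on.
Summing a geometric series: total = 69.1·[0.9380·(1 − 0.9380^5) / (1 − 0.9380)] ≈ 286.3084 million.

$286.31 million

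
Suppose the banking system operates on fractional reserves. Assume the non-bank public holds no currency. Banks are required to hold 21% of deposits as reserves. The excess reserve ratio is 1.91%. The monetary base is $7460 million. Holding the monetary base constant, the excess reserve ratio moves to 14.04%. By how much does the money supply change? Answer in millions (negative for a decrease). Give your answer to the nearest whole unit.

Initially m₁ = 1 / (0.21 + 0.0191) ≈ 4.36491, so M₁ = 4.36491 × 7460 = 32562.2286 million.
After the change m₂ = 1 / (0.21 + 0.1404) ≈ 2.85388, so M₂ = 2.85388 × 7460 = 21289.9448 million.
ΔM = M₂ − M₁ = 21289.9448 − 32562.2286 = -11272.2838 million.

-11272 million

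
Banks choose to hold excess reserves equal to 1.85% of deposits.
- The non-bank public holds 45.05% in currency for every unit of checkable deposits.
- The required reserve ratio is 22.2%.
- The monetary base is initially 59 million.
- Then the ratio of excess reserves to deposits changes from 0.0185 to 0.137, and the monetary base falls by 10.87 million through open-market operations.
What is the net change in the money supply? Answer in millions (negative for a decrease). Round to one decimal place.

-37.6 million

Before: m₁ = (1 + 0.4505) / (0.222 + 0.0185 + 0.4505) ≈ 2.0991, MB₁ = 59, so M₁ = 2.0991 × 59 = 123.8469 million.
After: m₂ = (1 + 0.4505) / (0.222 + 0.137 + 0.4505) ≈ 1.7918, MB₂ = 59 − 10.87 = 48.13, so M₂ = 1.7918 × 48.13 ≈ 86.2393 million.
ΔM = M₂ − M₁ = 86.2393 − 123.8469 = -37.6076 million.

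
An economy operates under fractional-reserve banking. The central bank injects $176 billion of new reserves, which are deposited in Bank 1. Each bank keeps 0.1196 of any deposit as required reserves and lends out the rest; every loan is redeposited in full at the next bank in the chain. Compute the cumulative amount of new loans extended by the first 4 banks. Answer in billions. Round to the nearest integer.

$517 billion

Bank i lends (1 − rr)^i of the original deposit: Bank 1 lends 176·0.8804 = 154.9504, Bank 2 lends 176·0.8804² ≈ 136.4183, and so on.
Summing a geometric series: total = 176·[0.8804·(1 − 0.8804^4) / (1 − 0.8804)] ≈ 517.2098 billion.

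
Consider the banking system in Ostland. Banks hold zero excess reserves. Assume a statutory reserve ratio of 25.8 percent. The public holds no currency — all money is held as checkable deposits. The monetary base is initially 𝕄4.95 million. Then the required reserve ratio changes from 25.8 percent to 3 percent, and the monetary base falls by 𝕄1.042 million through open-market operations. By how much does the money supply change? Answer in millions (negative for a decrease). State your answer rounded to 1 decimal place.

𝕄111.1 million

Before: m₁ = 1 / (0.258) ≈ 3.8760, MB₁ = 4.95, so M₁ = 3.8760 × 4.95 = 19.1862 million.
After: m₂ = 1 / (0.03) ≈ 33.3333, MB₂ = 4.95 − 1.042 = 3.908, so M₂ = 33.3333 × 3.908 ≈ 130.2665 million.
ΔM = M₂ − M₁ = 130.2665 − 19.1862 = 111.0803 million.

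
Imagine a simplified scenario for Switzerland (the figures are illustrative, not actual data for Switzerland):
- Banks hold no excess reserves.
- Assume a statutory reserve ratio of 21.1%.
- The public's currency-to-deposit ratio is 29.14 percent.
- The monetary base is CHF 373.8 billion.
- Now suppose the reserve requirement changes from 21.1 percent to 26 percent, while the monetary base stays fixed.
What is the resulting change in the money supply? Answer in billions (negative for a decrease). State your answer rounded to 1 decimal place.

Initially m₁ = (1 + 0.2914) / (0.211 + 0.2914) ≈ 2.57046, so M₁ = 2.57046 × 373.8 ≈ 960.8379 billion.
After the change m₂ = (1 + 0.2914) / (0.26 + 0.2914) ≈ 2.34204, so M₂ = 2.34204 × 373.8 ≈ 875.4546 billion.
ΔM = M₂ − M₁ = 875.4546 − 960.8379 = -85.3833 billion.

-85.4 billion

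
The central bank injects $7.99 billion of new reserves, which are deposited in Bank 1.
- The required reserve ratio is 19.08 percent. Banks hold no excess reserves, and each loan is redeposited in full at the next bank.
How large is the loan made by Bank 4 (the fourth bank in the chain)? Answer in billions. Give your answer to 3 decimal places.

Each bank lends a fraction (1 − rr) = 0.8092 of the deposit it receives, so Bank 4 receives 7.99·0.8092^3 and lends 7.99·0.8092^4 ≈ 3.4259 billion.

$3.426 billion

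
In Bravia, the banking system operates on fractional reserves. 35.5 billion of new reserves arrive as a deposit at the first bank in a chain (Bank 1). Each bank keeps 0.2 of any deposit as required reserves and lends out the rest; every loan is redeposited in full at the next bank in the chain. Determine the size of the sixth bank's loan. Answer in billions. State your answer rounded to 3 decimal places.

9.306 billion

Each bank lends a fraction (1 − rr) = 0.8000 of the deposit it receives, so Bank 6 receives 35.5·0.8000^5 and lends 35.5·0.8000^6 ≈ 9.3061 billion.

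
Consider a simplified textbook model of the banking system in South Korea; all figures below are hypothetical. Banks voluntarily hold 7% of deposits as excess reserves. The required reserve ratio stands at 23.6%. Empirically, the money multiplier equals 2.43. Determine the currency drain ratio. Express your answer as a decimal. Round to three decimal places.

Using m = 2.43. From m = (1 + c)/(c + rr + e), rearranging gives 1 + c = m·(c + rr + e), so c·(1 − m) = m·(rr + e) − 1.
Hence c = [m·(rr + e) − 1]/(1 − m) = [2.43 × (0.236 + 0.07) − 1] / (1 − 2.43) ≈ 0.179315.

0.179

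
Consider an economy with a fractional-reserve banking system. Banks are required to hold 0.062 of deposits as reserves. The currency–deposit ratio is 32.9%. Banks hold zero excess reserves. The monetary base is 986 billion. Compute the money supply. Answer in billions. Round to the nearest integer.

3351 billion

The money multiplier is m = (1 + c) / (rr + c) = (1 + 0.329) / (0.062 + 0.329) ≈ 3.3990.
So M = m × MB = 3.3990 × 986 = 3351.414 billion.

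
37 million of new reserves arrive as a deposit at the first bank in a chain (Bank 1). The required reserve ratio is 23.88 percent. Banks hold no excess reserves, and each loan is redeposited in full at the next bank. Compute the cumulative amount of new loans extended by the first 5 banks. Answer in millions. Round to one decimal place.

Bank i lends (1 − rr)^i of the original deposit: Bank 1 lends 37·0.7612 = 28.1644, Bank 2 lends 37·0.7612² ≈ 21.4387, and so on.
Summing a geometric series: total = 37·[0.7612·(1 − 0.7612^5) / (1 − 0.7612)] ≈ 87.8002 million.

87.8 million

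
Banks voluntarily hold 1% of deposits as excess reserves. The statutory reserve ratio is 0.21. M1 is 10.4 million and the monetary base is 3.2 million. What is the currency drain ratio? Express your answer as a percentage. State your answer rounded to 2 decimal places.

Using m = M/MB = 10.4/3.2 = 3.250000. From m = (1 + c)/(c + rr + e), rearranging gives 1 + c = m·(c + rr + e), so c·(1 − m) = m·(rr + e) − 1.
Hence c = [m·(rr + e) − 1]/(1 − m) = [3.250000 × (0.21 + 0.01) − 1] / (1 − 3.250000) ≈ 0.126667.

12.67%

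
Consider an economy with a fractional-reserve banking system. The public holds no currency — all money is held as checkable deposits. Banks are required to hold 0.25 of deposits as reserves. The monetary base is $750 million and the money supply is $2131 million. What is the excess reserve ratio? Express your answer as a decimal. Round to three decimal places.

0.102

Using m = M/MB = 2131/750 ≈ 2.841333. Since m = (1 + c)/(c + rr + e), the denominator satisfies c + rr + e = (1 + c)/m = (1 + 0) / 2.841333 ≈ 0.351947.
With c = 0 and rr = 0.25, the excess reserve ratio is 0.351947 − 0 − 0.25 = 0.101947.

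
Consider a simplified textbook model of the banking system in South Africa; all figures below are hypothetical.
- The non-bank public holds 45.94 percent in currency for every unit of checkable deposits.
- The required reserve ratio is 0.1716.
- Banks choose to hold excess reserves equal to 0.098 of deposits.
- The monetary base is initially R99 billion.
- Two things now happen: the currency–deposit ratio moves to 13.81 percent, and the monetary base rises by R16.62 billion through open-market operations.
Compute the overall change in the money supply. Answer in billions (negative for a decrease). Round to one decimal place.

R124.6 billion

Before: m₁ = (1 + 0.4594) / (0.1716 + 0.098 + 0.4594) ≈ 2.00192, MB₁ = 99, so M₁ = 2.00192 × 99 ≈ 198.1901 billion.
After: m₂ = (1 + 0.1381) / (0.1716 + 0.098 + 0.1381) ≈ 2.79151, MB₂ = 99 + 16.62 = 115.62, so M₂ = 2.79151 × 115.62 ≈ 322.7544 billion.
ΔM = M₂ − M₁ = 322.7544 − 198.1901 = 124.5643 billion.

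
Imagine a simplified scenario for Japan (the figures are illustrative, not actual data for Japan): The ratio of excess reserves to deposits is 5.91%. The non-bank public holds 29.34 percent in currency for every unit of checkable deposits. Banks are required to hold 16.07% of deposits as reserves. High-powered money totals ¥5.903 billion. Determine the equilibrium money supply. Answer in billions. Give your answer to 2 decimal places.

¥14.88 billion

The money multiplier is m = (1 + c) / (rr + e + c) = (1 + 0.2934) / (0.1607 + 0.0591 + 0.2934) ≈ 2.5203.
So M = m × MB = 2.5203 × 5.903 ≈ 14.8773 billion.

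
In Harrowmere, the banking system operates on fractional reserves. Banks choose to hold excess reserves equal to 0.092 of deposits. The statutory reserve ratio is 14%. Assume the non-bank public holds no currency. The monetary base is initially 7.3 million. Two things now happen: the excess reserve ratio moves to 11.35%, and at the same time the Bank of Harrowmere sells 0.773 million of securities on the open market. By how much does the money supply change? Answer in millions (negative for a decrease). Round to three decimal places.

Before: m₁ = 1 / (0.14 + 0.092) ≈ 4.31034, MB₁ = 7.3, so M₁ = 4.31034 × 7.3 ≈ 31.4655 million.
After: m₂ = 1 / (0.14 + 0.1135) ≈ 3.94477, MB₂ = 7.3 − 0.773 = 6.527, so M₂ = 3.94477 × 6.527 ≈ 25.7475 million.
ΔM = M₂ − M₁ = 25.7475 − 31.4655 = -5.718 million.

-5.718 million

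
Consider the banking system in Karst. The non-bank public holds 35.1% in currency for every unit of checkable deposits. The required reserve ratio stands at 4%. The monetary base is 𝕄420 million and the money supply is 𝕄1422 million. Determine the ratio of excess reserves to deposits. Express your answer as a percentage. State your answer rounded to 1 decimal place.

0.8%

Using m = M/MB = 1422/420 ≈ 3.385714. Since m = (1 + c)/(c + rr + e), the denominator satisfies c + rr + e = (1 + c)/m = (1 + 0.351) / 3.385714 ≈ 0.399030.
With c = 0.351 and rr = 0.04, the ratio of excess reserves to deposits is 0.399030 − 0.351 − 0.04 = 0.00803.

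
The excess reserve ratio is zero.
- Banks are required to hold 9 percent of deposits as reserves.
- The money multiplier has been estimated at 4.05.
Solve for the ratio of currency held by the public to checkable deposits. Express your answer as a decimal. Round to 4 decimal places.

0.2084

Using m = 4.05. From m = (1 + c)/(c + rr + e), rearranging gives 1 + c = m·(c + rr + e), so c·(1 − m) = m·(rr + e) − 1.
Hence c = [m·(rr + e) − 1]/(1 − m) = [4.05 × (0.09 + 0) − 1] / (1 − 4.05) ≈ 0.208361.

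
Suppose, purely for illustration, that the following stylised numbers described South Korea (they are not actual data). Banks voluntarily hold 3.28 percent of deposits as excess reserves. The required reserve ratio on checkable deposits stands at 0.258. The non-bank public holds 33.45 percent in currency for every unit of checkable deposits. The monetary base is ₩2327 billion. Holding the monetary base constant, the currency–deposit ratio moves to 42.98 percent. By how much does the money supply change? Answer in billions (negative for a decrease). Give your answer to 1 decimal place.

-349.0 billion

Initially m₁ = (1 + 0.3345) / (0.258 + 0.0328 + 0.3345) ≈ 2.134176, so M₁ = 2.134176 × 2327 ≈ 4966.2276 billion.
After the change m₂ = (1 + 0.4298) / (0.258 + 0.0328 + 0.4298) ≈ 1.984180, so M₂ = 1.984180 × 2327 ≈ 4617.1869 billion.
ΔM = M₂ − M₁ = 4617.1869 − 4966.2276 = -349.0407 billion.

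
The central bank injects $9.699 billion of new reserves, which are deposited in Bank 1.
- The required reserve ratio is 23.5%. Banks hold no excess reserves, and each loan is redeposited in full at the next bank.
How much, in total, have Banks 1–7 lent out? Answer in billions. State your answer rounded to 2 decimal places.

Bank i lends (1 − rr)^i of the original deposit: Bank 1 lends 9.699·0.7650 ≈ 7.4197, Bank 2 lends 9.699·0.7650² ≈ 5.6761, and so on.
Summing a geometric series: total = 9.699·[0.7650·(1 − 0.7650^7) / (1 − 0.7650)] ≈ 26.7322 billion.

$26.73 billion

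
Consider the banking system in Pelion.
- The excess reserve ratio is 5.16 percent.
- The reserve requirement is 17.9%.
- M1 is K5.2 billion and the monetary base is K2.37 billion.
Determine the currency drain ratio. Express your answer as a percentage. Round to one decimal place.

41.4%

Using m = M/MB = 5.2/2.37 ≈ 2.194093. From m = (1 + c)/(c + rr + e), rearranging gives 1 + c = m·(c + rr + e), so c·(1 − m) = m·(rr + e) − 1.
Hence c = [m·(rr + e) − 1]/(1 − m) = [2.194093 × (0.179 + 0.0516) − 1] / (1 − 2.194093) ≈ 0.413738.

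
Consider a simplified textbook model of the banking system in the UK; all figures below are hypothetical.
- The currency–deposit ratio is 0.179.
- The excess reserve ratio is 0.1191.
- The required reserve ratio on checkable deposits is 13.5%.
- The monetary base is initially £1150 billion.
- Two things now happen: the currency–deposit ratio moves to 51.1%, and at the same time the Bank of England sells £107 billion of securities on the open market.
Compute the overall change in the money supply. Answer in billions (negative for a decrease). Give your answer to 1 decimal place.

-1070.7 billion

Before: m₁ = (1 + 0.179) / (0.135 + 0.1191 + 0.179) ≈ 2.722235, MB₁ = 1150, so M₁ = 2.722235 × 1150 ≈ 3130.5702 billion.
After: m₂ = (1 + 0.511) / (0.135 + 0.1191 + 0.511) ≈ 1.974905, MB₂ = 1150 − 107 = 1043, so M₂ = 1.974905 × 1043 ≈ 2059.8259 billion.
ΔM = M₂ − M₁ = 2059.8259 − 3130.5702 = -1070.7443 billion.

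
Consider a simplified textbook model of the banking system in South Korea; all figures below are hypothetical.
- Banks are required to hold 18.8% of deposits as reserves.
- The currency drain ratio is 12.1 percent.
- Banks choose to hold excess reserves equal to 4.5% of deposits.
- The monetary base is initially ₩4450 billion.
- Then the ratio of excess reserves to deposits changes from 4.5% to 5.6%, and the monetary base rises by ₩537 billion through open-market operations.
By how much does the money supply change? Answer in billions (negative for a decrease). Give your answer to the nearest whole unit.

Before: m₁ = (1 + 0.121) / (0.188 + 0.045 + 0.121) ≈ 3.16667, MB₁ = 4450, so M₁ = 3.16667 × 4450 = 14091.6815 billion.
After: m₂ = (1 + 0.121) / (0.188 + 0.056 + 0.121) ≈ 3.07123, MB₂ = 4450 + 537 = 4987, so M₂ = 3.07123 × 4987 ≈ 15316.224 billion.
ΔM = M₂ − M₁ = 15316.224 − 14091.6815 = 1224.5425 billion.

₩1225 billion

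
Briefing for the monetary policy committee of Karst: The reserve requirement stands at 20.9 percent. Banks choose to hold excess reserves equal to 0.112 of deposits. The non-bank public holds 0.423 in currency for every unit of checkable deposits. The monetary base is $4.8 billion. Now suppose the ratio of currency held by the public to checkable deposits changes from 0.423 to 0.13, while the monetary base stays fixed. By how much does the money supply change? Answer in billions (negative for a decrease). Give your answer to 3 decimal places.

Initially m₁ = (1 + 0.423) / (0.209 + 0.112 + 0.423) ≈ 1.91263, so M₁ = 1.91263 × 4.8 ≈ 9.1806 billion.
After the change m₂ = (1 + 0.13) / (0.209 + 0.112 + 0.13) ≈ 2.50554, so M₂ = 2.50554 × 4.8 ≈ 12.0266 billion.
ΔM = M₂ − M₁ = 12.0266 − 9.1806 = 2.846 billion.

$2.846 billion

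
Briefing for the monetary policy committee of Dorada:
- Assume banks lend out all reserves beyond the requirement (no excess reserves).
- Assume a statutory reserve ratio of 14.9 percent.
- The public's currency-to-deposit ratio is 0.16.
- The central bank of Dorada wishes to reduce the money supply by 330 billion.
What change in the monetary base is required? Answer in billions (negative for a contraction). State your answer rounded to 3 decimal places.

The money multiplier is m = (1 + c) / (rr + c) = (1 + 0.16) / (0.149 + 0.16) ≈ 3.7540453.
ΔMB = ΔM / m = (−330) / 3.7540453 ≈ -87.9052 billion.

-87.905 billion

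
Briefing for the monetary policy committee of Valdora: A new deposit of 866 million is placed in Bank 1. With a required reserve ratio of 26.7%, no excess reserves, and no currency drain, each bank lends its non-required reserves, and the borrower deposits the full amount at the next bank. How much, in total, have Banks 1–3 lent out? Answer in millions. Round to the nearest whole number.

1441 million

Bank i lends (1 − rr)^i of the original deposit: Bank 1 lends 866·0.7330 = 634.7780, Bank 2 lends 866·0.7330² ≈ 465.2923, and so on.
Summing a geometric series: total = 866·[0.7330·(1 − 0.7330^3) / (1 − 0.7330)] ≈ 1441.1295 million.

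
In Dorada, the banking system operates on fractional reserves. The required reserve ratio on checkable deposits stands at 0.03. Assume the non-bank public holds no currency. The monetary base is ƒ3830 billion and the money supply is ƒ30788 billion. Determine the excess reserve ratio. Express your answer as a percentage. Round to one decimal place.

Using m = M/MB = 30788/3830 ≈ 8.038642. Since m = (1 + c)/(c + rr + e), the denominator satisfies c + rr + e = (1 + c)/m = (1 + 0) / 8.038642 ≈ 0.124399.
With c = 0 and rr = 0.03, the excess reserve ratio is 0.124399 − 0 − 0.03 = 0.094399.

9.4%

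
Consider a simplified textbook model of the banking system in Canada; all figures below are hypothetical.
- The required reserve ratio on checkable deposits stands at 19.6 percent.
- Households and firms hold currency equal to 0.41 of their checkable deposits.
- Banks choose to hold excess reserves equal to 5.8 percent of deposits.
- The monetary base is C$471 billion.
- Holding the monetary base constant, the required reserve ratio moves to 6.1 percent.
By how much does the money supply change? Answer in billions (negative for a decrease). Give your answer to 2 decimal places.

C$255.24 billion

Initially m₁ = (1 + 0.41) / (0.196 + 0.058 + 0.41) ≈ 2.123494, so M₁ = 2.123494 × 471 ≈ 1000.1657 billion.
After the change m₂ = (1 + 0.41) / (0.061 + 0.058 + 0.41) ≈ 2.665406, so M₂ = 2.665406 × 471 ≈ 1255.4062 billion.
ΔM = M₂ − M₁ = 1255.4062 − 1000.1657 = 255.2405 billion.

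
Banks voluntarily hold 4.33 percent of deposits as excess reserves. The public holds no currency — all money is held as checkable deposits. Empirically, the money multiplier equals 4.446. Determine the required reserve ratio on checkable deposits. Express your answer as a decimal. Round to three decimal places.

0.182

Using m = 4.446. Since m = (1 + c)/(c + rr + e), the denominator satisfies c + rr + e = (1 + c)/m = (1 + 0) / 4.446 ≈ 0.224921.
With c = 0 and e = 0.0433, the required reserve ratio on checkable deposits is 0.224921 − 0 − 0.0433 = 0.181621.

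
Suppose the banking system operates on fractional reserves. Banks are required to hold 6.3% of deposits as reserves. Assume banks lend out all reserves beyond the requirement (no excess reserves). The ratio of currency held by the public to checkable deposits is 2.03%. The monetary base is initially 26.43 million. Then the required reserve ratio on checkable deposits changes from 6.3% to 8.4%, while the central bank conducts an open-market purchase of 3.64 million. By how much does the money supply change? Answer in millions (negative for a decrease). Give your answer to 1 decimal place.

-29.6 million

Before: m₁ = (1 + 0.0203) / (0.063 + 0.0203) ≈ 12.2485, MB₁ = 26.43, so M₁ = 12.2485 × 26.43 ≈ 323.7279 million.
After: m₂ = (1 + 0.0203) / (0.084 + 0.0203) ≈ 9.7824, MB₂ = 26.43 + 3.64 = 30.07, so M₂ = 9.7824 × 30.07 ≈ 294.1568 million.
ΔM = M₂ − M₁ = 294.1568 − 323.7279 = -29.5711 million.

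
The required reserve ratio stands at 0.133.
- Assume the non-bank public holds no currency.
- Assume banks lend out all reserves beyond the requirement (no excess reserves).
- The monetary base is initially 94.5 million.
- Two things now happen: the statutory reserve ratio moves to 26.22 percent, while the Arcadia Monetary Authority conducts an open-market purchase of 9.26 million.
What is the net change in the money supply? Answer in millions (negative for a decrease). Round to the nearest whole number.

Before: m₁ = 1 / (0.133) ≈ 7.5188, MB₁ = 94.5, so M₁ = 7.5188 × 94.5 = 710.5266 million.
After: m₂ = 1 / (0.2622) ≈ 3.8139, MB₂ = 94.5 + 9.26 = 103.76, so M₂ = 3.8139 × 103.76 ≈ 395.7303 million.
ΔM = M₂ − M₁ = 395.7303 − 710.5266 = -314.7963 million.

-315 million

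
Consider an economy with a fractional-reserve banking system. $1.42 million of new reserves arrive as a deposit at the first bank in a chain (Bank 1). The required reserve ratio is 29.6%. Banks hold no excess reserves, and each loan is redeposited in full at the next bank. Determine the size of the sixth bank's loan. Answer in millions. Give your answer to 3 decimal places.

$0.173 million

Each bank lends a fraction (1 − rr) = 0.7040 of the deposit it receives, so Bank 6 receives 1.42·0.7040^5 and lends 1.42·0.7040^6 ≈ 0.1729 million.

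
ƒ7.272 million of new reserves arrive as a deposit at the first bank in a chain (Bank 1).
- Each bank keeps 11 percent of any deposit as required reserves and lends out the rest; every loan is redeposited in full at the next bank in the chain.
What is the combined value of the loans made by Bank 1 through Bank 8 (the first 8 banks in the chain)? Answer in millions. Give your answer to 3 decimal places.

Bank i lends (1 − rr)^i of the original deposit: Bank 1 lends 7.272·0.8900 ≈ 6.4721, Bank 2 lends 7.272·0.8900² ≈ 5.7602, and so on.
Summing a geometric series: total = 7.272·[0.8900·(1 − 0.8900^8) / (1 − 0.8900)] ≈ 35.6753 million.

ƒ35.675 million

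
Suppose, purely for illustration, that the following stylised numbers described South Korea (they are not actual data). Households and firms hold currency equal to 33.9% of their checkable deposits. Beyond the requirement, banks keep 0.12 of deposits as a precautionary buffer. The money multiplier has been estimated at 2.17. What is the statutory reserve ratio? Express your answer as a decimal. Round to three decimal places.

0.158

Using m = 2.17. Since m = (1 + c)/(c + rr + e), the denominator satisfies c + rr + e = (1 + c)/m = (1 + 0.339) / 2.17 ≈ 0.617051.
With c = 0.339 and e = 0.12, the statutory reserve ratio is 0.617051 − 0.339 − 0.12 = 0.158051.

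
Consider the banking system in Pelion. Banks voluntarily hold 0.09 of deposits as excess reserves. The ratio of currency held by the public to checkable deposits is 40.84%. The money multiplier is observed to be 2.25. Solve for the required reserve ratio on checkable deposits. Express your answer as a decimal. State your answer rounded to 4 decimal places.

0.1276

Using m = 2.25. Since m = (1 + c)/(c + rr + e), the denominator satisfies c + rr + e = (1 + c)/m = (1 + 0.4084) / 2.25 ≈ 0.625956.
With c = 0.4084 and e = 0.09, the required reserve ratio on checkable deposits is 0.625956 − 0.4084 − 0.09 = 0.127556.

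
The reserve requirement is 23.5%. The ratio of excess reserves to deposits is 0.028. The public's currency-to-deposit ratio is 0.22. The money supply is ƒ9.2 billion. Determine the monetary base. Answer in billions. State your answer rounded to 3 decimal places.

The money multiplier is m = (1 + c) / (rr + e + c) = (1 + 0.22) / (0.235 + 0.028 + 0.22) ≈ 2.52588.
MB = M / m = 9.2 / 2.52588 ≈ 3.6423 billion.

ƒ3.642 billion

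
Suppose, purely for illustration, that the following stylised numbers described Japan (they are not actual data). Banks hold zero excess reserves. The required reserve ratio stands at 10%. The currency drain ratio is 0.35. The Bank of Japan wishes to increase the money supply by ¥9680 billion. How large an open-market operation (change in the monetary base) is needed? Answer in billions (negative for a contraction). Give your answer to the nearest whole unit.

The money multiplier is m = (1 + c) / (rr + c) = (1 + 0.35) / (0.1 + 0.35) = 3.
ΔMB = ΔM / m = (+9680) / 3 ≈ 3226.6667 billion.

¥3227 billion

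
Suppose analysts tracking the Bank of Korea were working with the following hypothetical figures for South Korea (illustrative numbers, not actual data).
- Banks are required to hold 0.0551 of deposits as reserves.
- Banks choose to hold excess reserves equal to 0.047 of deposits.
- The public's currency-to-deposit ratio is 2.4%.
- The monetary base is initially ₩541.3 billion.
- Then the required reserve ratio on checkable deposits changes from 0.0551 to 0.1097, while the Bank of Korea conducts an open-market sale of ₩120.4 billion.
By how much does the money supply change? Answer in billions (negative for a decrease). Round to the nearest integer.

-2010 billion

Before: m₁ = (1 + 0.024) / (0.0551 + 0.047 + 0.024) ≈ 8.1205, MB₁ = 541.3, so M₁ = 8.1205 × 541.3 ≈ 4395.6266 billion.
After: m₂ = (1 + 0.024) / (0.1097 + 0.047 + 0.024) ≈ 5.6669, MB₂ = 541.3 − 120.4 = 420.9, so M₂ = 5.6669 × 420.9 ≈ 2385.1982 billion.
ΔM = M₂ − M₁ = 2385.1982 − 4395.6266 = -2010.4284 billion.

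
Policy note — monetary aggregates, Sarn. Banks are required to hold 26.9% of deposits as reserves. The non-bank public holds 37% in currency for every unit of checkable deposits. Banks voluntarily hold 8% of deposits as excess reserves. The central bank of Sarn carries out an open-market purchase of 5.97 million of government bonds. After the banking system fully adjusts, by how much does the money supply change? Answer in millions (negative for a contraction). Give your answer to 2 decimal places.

11.38 million

The money multiplier is m = (1 + c) / (rr + e + c) = (1 + 0.37) / (0.269 + 0.08 + 0.37) ≈ 1.9054.
The purchase adds 5.97 million of base, so ΔM = m × ΔMB = 1.9054 × (+5.97) ≈ 11.3752 million.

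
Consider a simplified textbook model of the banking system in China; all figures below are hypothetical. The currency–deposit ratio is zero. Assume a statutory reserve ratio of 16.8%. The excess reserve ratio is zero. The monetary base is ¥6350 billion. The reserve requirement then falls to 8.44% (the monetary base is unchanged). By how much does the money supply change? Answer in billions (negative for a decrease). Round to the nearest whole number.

Initially m₁ = 1 / (0.168) ≈ 5.95238, so M₁ = 5.95238 × 6350 = 37797.613 billion.
After the change m₂ = 1 / (0.0844) ≈ 11.84834, so M₂ = 11.84834 × 6350 = 75236.959 billion.
ΔM = M₂ − M₁ = 75236.959 − 37797.613 = 37439.346 billion.

¥37439 billion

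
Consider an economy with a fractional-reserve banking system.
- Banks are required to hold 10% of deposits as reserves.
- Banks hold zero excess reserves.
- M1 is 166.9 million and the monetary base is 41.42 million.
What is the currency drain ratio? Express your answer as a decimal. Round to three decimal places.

Using m = M/MB = 166.9/41.42 ≈ 4.029454. From m = (1 + c)/(c + rr + e), rearranging gives 1 + c = m·(c + rr + e), so c·(1 − m) = m·(rr + e) − 1.
Hence c = [m·(rr + e) − 1]/(1 − m) = [4.029454 × (0.1 + 0) − 1] / (1 − 4.029454) ≈ 0.197083.

0.197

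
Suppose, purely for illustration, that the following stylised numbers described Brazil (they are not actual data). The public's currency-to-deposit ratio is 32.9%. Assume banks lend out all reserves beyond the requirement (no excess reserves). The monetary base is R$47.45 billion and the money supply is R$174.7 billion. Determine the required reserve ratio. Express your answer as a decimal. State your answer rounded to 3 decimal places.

0.032

Using m = M/MB = 174.7/47.45 ≈ 3.681770. Since m = (1 + c)/(c + rr + e), the denominator satisfies c + rr + e = (1 + c)/m = (1 + 0.329) / 3.681770 ≈ 0.360968.
With c = 0.329 and e = 0, the required reserve ratio is 0.360968 − 0.329 − 0 = 0.031968.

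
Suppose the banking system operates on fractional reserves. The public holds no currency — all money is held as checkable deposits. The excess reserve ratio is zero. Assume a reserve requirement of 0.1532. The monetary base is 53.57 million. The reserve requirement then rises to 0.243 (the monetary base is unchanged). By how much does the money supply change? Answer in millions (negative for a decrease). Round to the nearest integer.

Initially m₁ = 1 / (0.1532) ≈ 6.5274, so M₁ = 6.5274 × 53.57 ≈ 349.6728 million.
After the change m₂ = 1 / (0.243) ≈ 4.1152, so M₂ = 4.1152 × 53.57 ≈ 220.4513 million.
ΔM = M₂ − M₁ = 220.4513 − 349.6728 = -129.2215 million.

-129 million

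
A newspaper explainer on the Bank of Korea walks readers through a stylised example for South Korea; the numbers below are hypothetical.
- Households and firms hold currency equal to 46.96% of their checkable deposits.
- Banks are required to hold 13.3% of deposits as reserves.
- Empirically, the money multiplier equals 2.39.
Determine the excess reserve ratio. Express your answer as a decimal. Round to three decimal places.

Using m = 2.39. Since m = (1 + c)/(c + rr + e), the denominator satisfies c + rr + e = (1 + c)/m = (1 + 0.4696) / 2.39 ≈ 0.614895.
With c = 0.4696 and rr = 0.133, the excess reserve ratio is 0.614895 − 0.4696 − 0.133 = 0.012295.

0.012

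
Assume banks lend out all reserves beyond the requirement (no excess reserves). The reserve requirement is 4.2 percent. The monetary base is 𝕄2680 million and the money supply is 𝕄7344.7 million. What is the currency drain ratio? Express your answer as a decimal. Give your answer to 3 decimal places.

0.508

Using m = M/MB = 7344.7/2680 ≈ 2.740560. From m = (1 + c)/(c + rr + e), rearranging gives 1 + c = m·(c + rr + e), so c·(1 − m) = m·(rr + e) − 1.
Hence c = [m·(rr + e) − 1]/(1 − m) = [2.740560 × (0.042 + 0) − 1] / (1 − 2.740560) ≈ 0.508398.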